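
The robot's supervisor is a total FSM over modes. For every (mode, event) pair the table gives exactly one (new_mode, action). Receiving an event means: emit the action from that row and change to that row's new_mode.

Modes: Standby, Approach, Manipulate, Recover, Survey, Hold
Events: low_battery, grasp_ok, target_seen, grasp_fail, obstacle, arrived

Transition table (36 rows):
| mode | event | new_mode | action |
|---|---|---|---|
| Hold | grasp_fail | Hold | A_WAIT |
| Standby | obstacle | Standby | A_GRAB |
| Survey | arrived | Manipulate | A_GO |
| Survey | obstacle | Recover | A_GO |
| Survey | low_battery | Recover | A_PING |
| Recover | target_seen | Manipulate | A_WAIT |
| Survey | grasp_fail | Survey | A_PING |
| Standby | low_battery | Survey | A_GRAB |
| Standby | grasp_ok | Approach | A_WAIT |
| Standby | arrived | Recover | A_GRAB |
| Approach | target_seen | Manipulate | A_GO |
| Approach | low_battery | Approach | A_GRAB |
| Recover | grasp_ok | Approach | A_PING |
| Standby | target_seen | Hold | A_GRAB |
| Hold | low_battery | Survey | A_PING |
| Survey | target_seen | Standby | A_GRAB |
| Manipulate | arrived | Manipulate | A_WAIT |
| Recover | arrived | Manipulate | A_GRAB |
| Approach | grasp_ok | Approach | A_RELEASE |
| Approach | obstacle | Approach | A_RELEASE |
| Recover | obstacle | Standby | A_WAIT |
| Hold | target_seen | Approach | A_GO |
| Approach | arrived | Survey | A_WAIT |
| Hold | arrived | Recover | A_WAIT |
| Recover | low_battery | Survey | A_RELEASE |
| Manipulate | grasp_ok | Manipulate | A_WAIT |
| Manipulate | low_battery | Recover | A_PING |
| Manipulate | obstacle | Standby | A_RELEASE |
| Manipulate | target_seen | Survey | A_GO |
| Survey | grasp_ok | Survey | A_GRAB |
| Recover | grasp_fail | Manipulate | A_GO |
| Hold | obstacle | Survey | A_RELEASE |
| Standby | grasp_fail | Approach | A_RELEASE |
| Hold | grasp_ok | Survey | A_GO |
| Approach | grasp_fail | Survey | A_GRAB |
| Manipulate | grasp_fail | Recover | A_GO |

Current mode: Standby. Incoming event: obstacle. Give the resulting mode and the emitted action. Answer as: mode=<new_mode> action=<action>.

mode=Standby action=A_GRAB

current mode = Standby; filter table to that mode:
  (Standby, obstacle) → (Standby, A_GRAB)  ← event matches
  (Standby, low_battery) → (Survey, A_GRAB)
  (Standby, grasp_ok) → (Approach, A_WAIT)
  (Standby, arrived) → (Recover, A_GRAB)
  (Standby, target_seen) → (Hold, A_GRAB)
  (Standby, grasp_fail) → (Approach, A_RELEASE)
event = obstacle selects (Standby, A_GRAB)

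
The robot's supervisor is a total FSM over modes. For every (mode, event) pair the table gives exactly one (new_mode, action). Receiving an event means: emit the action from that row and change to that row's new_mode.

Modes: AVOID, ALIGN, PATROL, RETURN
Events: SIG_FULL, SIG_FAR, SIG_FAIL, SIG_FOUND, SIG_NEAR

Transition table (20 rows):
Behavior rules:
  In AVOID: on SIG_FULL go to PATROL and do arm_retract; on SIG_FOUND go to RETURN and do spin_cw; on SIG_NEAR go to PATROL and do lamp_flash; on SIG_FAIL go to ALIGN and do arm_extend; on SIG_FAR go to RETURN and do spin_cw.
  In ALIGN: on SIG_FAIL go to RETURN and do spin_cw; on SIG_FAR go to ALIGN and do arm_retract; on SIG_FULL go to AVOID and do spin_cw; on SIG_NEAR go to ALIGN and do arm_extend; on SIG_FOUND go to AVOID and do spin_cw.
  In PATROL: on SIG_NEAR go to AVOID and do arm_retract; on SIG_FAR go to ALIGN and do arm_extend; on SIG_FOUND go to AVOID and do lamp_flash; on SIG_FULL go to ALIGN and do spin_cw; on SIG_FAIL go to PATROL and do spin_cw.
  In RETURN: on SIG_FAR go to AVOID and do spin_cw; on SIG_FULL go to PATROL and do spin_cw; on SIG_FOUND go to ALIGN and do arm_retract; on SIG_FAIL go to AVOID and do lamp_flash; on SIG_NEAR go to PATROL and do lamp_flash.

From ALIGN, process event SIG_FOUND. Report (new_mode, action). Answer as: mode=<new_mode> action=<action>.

current mode = ALIGN; filter table to that mode:
  (ALIGN, SIG_FAIL) → (RETURN, spin_cw)
  (ALIGN, SIG_FAR) → (ALIGN, arm_retract)
  (ALIGN, SIG_FULL) → (AVOID, spin_cw)
  (ALIGN, SIG_NEAR) → (ALIGN, arm_extend)
  (ALIGN, SIG_FOUND) → (AVOID, spin_cw)  ← event matches
event = SIG_FOUND selects (AVOID, spin_cw)

mode=AVOID action=spin_cw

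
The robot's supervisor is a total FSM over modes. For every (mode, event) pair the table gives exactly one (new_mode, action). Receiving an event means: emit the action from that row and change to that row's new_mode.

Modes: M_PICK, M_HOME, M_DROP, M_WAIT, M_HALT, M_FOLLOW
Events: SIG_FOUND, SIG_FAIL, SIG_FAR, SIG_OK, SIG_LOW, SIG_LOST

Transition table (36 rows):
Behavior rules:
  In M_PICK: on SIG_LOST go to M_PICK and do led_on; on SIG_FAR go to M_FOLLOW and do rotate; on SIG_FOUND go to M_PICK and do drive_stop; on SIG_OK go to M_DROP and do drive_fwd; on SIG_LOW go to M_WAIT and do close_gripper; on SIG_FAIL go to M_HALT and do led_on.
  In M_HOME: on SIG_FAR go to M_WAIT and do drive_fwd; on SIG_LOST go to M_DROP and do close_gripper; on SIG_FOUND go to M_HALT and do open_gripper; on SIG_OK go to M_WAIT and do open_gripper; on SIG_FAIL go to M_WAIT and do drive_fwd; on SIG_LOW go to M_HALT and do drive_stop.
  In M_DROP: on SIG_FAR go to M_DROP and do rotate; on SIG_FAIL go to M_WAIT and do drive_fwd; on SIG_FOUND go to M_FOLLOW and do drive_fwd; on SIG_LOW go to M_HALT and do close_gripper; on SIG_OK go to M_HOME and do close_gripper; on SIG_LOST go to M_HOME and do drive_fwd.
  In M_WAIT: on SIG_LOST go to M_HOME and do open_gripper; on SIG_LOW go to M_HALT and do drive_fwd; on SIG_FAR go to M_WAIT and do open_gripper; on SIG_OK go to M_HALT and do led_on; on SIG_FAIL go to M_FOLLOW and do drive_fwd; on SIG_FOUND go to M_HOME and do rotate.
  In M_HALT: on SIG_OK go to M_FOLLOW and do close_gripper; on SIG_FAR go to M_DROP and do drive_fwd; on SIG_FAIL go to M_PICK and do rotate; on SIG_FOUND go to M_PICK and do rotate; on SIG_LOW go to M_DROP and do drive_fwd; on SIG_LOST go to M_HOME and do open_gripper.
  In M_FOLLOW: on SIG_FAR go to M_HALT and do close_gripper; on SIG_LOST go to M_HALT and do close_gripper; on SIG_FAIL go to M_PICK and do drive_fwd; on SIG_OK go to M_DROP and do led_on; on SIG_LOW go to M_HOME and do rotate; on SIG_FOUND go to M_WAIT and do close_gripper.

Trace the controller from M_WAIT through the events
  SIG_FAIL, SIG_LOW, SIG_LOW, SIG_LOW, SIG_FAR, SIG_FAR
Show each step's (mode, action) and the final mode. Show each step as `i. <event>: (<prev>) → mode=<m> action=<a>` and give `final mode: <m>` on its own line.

1. SIG_FAIL: (M_WAIT) → mode=M_FOLLOW action=drive_fwd
2. SIG_LOW: (M_FOLLOW) → mode=M_HOME action=rotate
3. SIG_LOW: (M_HOME) → mode=M_HALT action=drive_stop
4. SIG_LOW: (M_HALT) → mode=M_DROP action=drive_fwd
5. SIG_FAR: (M_DROP) → mode=M_DROP action=rotate
6. SIG_FAR: (M_DROP) → mode=M_DROP action=rotate

final mode: M_DROP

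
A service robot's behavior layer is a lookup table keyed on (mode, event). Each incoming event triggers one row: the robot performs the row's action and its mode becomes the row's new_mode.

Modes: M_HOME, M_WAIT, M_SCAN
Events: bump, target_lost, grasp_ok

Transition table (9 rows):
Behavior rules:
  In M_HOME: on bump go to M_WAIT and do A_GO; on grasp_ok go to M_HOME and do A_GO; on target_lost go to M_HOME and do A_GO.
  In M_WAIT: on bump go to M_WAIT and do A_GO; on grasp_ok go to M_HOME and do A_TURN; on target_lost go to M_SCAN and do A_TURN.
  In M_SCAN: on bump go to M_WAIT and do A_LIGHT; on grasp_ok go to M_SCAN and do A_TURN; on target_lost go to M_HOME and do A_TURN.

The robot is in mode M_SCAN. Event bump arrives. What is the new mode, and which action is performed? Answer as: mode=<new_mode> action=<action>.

mode=M_WAIT action=A_LIGHT

current mode = M_SCAN; filter table to that mode:
  (M_SCAN, bump) → (M_WAIT, A_LIGHT)  ← event matches
  (M_SCAN, grasp_ok) → (M_SCAN, A_TURN)
  (M_SCAN, target_lost) → (M_HOME, A_TURN)
event = bump selects (M_WAIT, A_LIGHT)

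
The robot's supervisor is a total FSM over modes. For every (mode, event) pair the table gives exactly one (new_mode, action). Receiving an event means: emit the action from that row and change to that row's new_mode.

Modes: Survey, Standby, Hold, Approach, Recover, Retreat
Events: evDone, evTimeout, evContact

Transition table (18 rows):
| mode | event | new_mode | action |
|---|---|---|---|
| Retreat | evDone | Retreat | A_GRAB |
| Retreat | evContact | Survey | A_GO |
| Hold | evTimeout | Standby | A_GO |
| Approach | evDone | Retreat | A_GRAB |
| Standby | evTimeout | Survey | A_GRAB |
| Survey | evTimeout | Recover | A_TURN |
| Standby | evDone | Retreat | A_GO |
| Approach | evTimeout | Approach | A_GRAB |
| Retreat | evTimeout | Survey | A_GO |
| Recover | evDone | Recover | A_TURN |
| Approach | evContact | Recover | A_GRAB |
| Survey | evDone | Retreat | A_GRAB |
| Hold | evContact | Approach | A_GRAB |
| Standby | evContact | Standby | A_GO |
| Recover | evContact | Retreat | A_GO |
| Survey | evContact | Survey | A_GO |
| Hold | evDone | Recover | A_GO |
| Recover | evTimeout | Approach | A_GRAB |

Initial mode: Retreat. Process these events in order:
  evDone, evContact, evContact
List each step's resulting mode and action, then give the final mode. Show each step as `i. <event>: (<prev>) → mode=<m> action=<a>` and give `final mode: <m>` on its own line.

1. evDone: (Retreat) → mode=Retreat action=A_GRAB
2. evContact: (Retreat) → mode=Survey action=A_GO
3. evContact: (Survey) → mode=Survey action=A_GO

final mode: Survey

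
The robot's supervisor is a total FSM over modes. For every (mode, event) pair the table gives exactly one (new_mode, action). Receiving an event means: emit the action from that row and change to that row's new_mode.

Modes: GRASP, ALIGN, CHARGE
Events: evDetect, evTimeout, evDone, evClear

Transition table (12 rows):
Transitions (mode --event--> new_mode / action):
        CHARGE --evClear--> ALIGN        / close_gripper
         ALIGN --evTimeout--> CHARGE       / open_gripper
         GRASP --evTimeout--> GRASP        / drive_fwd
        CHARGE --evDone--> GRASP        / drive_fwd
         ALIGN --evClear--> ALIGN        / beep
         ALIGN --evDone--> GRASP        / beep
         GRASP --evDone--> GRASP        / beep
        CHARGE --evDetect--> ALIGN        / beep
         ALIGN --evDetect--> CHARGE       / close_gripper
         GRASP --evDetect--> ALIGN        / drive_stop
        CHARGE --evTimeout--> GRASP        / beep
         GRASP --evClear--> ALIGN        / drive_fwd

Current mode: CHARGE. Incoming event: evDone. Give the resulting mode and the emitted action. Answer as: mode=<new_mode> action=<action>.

current mode = CHARGE; filter table to that mode:
  (CHARGE, evClear) → (ALIGN, close_gripper)
  (CHARGE, evDone) → (GRASP, drive_fwd)  ← event matches
  (CHARGE, evDetect) → (ALIGN, beep)
  (CHARGE, evTimeout) → (GRASP, beep)
event = evDone selects (GRASP, drive_fwd)

mode=GRASP action=drive_fwd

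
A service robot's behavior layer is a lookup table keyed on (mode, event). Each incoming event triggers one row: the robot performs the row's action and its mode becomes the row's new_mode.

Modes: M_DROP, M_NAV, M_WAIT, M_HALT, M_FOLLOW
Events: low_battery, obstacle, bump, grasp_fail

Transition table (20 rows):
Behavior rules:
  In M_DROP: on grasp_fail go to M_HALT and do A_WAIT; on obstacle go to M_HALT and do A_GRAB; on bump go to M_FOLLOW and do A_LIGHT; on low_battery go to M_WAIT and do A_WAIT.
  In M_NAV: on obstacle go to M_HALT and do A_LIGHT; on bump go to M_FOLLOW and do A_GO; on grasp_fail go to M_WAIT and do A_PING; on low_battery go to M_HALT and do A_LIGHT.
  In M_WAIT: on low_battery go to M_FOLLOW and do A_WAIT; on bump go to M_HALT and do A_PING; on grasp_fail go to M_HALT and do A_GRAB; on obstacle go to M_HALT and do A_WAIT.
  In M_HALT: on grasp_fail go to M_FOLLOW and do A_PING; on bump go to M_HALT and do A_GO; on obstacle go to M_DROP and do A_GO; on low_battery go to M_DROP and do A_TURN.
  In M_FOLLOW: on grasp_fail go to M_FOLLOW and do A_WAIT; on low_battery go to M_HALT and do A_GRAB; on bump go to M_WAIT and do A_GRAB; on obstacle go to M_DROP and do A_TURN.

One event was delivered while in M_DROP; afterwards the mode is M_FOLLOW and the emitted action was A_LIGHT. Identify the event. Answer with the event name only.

bump

try low_battery: (M_DROP, low_battery) → (M_WAIT, A_WAIT)
try obstacle: (M_DROP, obstacle) → (M_HALT, A_GRAB)
try bump: (M_DROP, bump) → (M_FOLLOW, A_LIGHT)  ← matches
try grasp_fail: (M_DROP, grasp_fail) → (M_HALT, A_WAIT)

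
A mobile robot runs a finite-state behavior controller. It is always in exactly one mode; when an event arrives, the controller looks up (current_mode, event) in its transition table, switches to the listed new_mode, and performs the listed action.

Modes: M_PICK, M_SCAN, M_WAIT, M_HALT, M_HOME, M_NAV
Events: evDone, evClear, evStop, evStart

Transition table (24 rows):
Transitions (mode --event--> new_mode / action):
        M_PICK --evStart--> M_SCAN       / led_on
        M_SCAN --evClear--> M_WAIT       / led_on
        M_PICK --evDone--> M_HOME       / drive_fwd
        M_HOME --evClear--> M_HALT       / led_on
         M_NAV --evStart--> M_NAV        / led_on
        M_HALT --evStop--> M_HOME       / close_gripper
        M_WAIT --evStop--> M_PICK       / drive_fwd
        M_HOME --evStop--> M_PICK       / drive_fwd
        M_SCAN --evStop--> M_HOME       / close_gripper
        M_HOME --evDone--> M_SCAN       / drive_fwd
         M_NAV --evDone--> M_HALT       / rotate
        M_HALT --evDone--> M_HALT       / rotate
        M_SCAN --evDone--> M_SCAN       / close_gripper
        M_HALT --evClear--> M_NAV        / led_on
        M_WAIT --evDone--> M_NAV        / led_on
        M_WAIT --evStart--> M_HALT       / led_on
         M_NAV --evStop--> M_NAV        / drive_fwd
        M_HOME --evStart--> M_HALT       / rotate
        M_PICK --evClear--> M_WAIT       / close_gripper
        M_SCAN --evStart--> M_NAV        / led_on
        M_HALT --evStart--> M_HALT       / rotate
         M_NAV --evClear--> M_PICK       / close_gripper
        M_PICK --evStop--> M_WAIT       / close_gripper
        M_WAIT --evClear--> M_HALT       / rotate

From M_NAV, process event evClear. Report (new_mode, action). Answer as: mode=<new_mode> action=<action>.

mode=M_PICK action=close_gripper

current mode = M_NAV; filter table to that mode:
  (M_NAV, evStart) → (M_NAV, led_on)
  (M_NAV, evDone) → (M_HALT, rotate)
  (M_NAV, evStop) → (M_NAV, drive_fwd)
  (M_NAV, evClear) → (M_PICK, close_gripper)  ← event matches
event = evClear selects (M_PICK, close_gripper)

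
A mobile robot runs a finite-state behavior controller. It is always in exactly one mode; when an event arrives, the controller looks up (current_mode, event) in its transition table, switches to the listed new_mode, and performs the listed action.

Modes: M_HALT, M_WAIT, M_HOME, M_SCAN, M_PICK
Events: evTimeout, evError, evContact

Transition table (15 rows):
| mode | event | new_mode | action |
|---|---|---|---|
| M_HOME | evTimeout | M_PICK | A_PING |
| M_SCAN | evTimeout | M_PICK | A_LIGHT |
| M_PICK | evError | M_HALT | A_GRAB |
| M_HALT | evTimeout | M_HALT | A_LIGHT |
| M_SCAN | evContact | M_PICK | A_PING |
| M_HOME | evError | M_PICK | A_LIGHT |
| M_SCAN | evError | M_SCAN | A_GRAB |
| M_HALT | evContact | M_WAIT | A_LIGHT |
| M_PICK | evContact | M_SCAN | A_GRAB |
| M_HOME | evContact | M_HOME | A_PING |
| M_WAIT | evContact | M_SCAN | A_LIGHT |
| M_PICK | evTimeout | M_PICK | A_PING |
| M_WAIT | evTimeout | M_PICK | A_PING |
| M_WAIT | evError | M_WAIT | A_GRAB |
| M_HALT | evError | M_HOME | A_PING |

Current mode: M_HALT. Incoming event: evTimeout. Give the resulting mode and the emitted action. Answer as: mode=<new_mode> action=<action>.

current mode = M_HALT; filter table to that mode:
  (M_HALT, evTimeout) → (M_HALT, A_LIGHT)  ← event matches
  (M_HALT, evContact) → (M_WAIT, A_LIGHT)
  (M_HALT, evError) → (M_HOME, A_PING)
event = evTimeout selects (M_HALT, A_LIGHT)

mode=M_HALT action=A_LIGHT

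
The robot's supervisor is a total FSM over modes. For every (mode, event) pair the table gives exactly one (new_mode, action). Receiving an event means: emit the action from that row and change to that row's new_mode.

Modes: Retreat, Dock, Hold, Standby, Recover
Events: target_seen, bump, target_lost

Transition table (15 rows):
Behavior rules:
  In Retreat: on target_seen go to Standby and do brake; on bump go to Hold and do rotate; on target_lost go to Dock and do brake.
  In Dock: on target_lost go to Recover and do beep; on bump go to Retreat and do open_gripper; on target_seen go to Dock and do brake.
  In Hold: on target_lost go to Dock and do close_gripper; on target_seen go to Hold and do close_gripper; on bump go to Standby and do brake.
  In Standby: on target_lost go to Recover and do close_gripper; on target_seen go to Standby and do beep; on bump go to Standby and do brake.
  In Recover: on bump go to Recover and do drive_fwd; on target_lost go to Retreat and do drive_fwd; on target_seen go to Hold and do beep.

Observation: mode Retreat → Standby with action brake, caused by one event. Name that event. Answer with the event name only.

target_seen

try target_seen: (Retreat, target_seen) → (Standby, brake)  ← matches
try bump: (Retreat, bump) → (Hold, rotate)
try target_lost: (Retreat, target_lost) → (Dock, brake)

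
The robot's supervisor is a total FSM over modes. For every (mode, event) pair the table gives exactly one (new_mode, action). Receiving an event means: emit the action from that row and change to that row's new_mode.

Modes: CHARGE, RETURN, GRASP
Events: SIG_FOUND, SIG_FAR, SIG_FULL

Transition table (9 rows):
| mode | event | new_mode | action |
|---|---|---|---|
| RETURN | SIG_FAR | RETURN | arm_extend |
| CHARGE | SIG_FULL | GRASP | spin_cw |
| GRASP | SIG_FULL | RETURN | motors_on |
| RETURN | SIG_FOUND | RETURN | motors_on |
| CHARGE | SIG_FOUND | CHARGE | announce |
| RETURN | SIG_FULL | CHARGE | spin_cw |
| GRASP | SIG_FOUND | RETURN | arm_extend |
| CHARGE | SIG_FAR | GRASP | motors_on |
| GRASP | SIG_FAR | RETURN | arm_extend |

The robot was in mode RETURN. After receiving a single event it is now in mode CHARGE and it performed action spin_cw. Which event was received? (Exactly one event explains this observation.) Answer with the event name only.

try SIG_FOUND: (RETURN, SIG_FOUND) → (RETURN, motors_on)
try SIG_FAR: (RETURN, SIG_FAR) → (RETURN, arm_extend)
try SIG_FULL: (RETURN, SIG_FULL) → (CHARGE, spin_cw)  ← matches

SIG_FULL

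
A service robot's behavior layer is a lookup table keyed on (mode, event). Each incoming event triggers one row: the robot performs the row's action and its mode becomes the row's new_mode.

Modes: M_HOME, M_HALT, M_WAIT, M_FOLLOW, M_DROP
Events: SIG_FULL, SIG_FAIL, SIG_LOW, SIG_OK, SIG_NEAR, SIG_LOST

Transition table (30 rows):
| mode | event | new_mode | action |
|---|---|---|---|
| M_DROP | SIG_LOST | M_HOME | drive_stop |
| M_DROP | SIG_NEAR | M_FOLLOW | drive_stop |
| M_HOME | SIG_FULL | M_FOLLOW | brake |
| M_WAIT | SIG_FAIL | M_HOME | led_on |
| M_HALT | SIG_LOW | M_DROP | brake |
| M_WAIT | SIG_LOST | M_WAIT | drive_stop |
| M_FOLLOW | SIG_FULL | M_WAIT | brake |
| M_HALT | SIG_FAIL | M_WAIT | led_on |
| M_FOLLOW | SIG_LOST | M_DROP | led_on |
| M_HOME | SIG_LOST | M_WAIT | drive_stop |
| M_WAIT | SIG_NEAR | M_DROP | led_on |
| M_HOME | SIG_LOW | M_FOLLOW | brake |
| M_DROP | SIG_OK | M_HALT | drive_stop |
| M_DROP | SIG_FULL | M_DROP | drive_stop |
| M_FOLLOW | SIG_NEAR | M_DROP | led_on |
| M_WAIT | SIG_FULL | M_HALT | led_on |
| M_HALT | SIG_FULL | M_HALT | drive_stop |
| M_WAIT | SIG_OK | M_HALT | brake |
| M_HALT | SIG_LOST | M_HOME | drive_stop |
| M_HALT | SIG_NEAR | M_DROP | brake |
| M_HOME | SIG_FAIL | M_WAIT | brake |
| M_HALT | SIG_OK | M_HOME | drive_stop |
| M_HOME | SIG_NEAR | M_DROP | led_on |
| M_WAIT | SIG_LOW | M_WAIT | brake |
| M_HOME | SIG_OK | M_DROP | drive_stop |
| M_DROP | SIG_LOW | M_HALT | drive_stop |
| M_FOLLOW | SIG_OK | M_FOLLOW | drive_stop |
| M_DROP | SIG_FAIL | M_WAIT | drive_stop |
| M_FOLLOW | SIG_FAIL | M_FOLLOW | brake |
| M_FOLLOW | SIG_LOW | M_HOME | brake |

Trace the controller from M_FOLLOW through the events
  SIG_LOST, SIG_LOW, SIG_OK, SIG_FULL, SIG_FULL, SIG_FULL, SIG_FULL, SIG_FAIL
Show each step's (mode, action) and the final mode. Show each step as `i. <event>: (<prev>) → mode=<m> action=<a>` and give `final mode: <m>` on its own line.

final mode: M_WAIT

1. SIG_LOST: (M_FOLLOW) → mode=M_DROP action=led_on
2. SIG_LOW: (M_DROP) → mode=M_HALT action=drive_stop
3. SIG_OK: (M_HALT) → mode=M_HOME action=drive_stop
4. SIG_FULL: (M_HOME) → mode=M_FOLLOW action=brake
5. SIG_FULL: (M_FOLLOW) → mode=M_WAIT action=brake
6. SIG_FULL: (M_WAIT) → mode=M_HALT action=led_on
7. SIG_FULL: (M_HALT) → mode=M_HALT action=drive_stop
8. SIG_FAIL: (M_HALT) → mode=M_WAIT action=led_on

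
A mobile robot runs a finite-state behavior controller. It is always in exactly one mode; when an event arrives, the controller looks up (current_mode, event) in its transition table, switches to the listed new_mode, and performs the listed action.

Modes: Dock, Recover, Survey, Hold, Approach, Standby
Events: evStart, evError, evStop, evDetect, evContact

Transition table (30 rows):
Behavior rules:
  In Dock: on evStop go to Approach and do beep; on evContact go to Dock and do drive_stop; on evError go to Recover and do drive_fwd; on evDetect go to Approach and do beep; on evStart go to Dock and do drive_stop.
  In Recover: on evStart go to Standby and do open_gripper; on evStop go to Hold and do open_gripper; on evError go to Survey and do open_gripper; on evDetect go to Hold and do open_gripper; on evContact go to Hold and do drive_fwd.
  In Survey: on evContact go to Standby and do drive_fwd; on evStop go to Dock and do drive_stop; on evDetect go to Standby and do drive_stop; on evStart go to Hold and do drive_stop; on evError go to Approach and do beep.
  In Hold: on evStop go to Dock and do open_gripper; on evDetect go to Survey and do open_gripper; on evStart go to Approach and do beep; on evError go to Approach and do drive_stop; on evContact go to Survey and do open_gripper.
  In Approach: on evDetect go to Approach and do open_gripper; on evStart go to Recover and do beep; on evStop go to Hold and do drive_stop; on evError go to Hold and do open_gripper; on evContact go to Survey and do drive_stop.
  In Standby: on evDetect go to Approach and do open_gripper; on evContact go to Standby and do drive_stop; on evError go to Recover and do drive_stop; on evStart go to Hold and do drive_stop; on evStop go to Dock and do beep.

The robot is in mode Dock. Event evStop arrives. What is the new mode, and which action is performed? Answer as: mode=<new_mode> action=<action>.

current mode = Dock; filter table to that mode:
  (Dock, evStop) → (Approach, beep)  ← event matches
  (Dock, evContact) → (Dock, drive_stop)
  (Dock, evError) → (Recover, drive_fwd)
  (Dock, evDetect) → (Approach, beep)
  (Dock, evStart) → (Dock, drive_stop)
event = evStop selects (Approach, beep)

mode=Approach action=beep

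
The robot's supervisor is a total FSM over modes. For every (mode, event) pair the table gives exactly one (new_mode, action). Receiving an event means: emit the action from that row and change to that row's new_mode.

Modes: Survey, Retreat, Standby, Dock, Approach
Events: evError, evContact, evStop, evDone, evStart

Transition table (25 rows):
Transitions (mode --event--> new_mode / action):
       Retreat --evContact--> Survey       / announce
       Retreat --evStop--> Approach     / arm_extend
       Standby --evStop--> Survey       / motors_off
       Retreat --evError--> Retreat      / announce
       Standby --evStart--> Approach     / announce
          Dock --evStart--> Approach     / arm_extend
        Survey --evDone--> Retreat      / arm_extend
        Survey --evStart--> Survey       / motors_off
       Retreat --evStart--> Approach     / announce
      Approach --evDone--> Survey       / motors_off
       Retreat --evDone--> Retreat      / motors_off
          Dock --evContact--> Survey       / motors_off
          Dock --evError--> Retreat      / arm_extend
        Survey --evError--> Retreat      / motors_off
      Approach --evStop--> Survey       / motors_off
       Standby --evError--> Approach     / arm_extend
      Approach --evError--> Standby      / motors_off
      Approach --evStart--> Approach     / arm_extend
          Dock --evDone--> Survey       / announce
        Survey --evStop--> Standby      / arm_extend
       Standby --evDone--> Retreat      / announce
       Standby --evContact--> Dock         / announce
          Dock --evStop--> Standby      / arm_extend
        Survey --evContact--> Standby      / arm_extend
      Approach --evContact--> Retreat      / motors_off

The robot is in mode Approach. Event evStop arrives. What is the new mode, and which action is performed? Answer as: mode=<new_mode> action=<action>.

mode=Survey action=motors_off

current mode = Approach; filter table to that mode:
  (Approach, evDone) → (Survey, motors_off)
  (Approach, evStop) → (Survey, motors_off)  ← event matches
  (Approach, evError) → (Standby, motors_off)
  (Approach, evStart) → (Approach, arm_extend)
  (Approach, evContact) → (Retreat, motors_off)
event = evStop selects (Survey, motors_off)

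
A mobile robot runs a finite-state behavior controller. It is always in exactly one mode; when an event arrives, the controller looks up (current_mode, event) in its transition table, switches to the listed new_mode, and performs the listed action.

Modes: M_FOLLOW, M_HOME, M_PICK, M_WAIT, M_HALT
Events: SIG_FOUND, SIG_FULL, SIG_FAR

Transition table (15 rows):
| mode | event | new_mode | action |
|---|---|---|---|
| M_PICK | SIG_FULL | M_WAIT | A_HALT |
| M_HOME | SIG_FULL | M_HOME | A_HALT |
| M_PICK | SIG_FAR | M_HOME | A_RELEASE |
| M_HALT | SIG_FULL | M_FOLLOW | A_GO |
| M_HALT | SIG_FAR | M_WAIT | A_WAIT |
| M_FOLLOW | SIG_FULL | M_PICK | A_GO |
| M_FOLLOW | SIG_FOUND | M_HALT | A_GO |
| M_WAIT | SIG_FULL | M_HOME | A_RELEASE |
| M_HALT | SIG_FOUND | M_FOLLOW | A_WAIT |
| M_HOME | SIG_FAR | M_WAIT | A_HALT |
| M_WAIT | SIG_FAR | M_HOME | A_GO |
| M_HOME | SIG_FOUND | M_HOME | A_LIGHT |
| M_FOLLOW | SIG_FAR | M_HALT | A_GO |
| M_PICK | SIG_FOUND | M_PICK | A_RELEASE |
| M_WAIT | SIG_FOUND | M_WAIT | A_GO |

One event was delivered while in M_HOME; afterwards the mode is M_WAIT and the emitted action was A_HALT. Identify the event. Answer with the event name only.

SIG_FAR

try SIG_FOUND: (M_HOME, SIG_FOUND) → (M_HOME, A_LIGHT)
try SIG_FULL: (M_HOME, SIG_FULL) → (M_HOME, A_HALT)
try SIG_FAR: (M_HOME, SIG_FAR) → (M_WAIT, A_HALT)  ← matches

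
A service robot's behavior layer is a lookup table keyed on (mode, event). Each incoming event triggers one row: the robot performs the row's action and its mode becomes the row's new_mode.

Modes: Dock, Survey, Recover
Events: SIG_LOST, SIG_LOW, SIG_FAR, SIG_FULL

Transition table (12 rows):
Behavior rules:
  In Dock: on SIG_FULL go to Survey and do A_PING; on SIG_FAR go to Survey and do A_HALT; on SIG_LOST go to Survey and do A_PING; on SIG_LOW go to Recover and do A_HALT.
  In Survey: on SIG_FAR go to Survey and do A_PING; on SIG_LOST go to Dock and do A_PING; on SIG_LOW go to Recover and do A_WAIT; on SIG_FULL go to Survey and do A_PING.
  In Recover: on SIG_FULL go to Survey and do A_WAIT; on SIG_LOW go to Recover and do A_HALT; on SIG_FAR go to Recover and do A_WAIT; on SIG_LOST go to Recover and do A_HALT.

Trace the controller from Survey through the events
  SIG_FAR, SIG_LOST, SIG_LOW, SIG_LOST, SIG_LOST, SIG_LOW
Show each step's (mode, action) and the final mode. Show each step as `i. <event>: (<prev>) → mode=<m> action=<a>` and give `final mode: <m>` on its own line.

final mode: Recover

1. SIG_FAR: (Survey) → mode=Survey action=A_PING
2. SIG_LOST: (Survey) → mode=Dock action=A_PING
3. SIG_LOW: (Dock) → mode=Recover action=A_HALT
4. SIG_LOST: (Recover) → mode=Recover action=A_HALT
5. SIG_LOST: (Recover) → mode=Recover action=A_HALT
6. SIG_LOW: (Recover) → mode=Recover action=A_HALT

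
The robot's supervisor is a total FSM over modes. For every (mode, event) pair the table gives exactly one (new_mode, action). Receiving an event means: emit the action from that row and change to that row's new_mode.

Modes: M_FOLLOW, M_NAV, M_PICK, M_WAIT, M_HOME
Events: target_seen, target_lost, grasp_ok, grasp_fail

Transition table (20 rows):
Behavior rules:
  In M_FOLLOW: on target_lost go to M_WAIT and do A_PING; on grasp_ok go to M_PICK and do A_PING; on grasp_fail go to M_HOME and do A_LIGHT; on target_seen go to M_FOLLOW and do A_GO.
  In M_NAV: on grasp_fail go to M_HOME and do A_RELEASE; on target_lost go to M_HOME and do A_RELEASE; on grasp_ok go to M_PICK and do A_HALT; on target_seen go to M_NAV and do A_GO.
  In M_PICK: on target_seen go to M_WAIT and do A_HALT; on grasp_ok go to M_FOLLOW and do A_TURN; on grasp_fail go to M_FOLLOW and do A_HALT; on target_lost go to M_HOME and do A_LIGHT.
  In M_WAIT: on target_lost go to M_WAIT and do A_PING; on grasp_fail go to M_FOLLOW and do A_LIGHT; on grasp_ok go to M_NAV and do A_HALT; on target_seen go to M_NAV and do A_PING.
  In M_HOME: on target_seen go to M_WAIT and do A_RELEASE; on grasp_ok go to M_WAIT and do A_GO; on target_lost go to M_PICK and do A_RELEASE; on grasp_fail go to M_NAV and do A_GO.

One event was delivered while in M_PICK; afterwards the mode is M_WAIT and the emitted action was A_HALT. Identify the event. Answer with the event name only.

try target_seen: (M_PICK, target_seen) → (M_WAIT, A_HALT)  ← matches
try target_lost: (M_PICK, target_lost) → (M_HOME, A_LIGHT)
try grasp_ok: (M_PICK, grasp_ok) → (M_FOLLOW, A_TURN)
try grasp_fail: (M_PICK, grasp_fail) → (M_FOLLOW, A_HALT)

target_seen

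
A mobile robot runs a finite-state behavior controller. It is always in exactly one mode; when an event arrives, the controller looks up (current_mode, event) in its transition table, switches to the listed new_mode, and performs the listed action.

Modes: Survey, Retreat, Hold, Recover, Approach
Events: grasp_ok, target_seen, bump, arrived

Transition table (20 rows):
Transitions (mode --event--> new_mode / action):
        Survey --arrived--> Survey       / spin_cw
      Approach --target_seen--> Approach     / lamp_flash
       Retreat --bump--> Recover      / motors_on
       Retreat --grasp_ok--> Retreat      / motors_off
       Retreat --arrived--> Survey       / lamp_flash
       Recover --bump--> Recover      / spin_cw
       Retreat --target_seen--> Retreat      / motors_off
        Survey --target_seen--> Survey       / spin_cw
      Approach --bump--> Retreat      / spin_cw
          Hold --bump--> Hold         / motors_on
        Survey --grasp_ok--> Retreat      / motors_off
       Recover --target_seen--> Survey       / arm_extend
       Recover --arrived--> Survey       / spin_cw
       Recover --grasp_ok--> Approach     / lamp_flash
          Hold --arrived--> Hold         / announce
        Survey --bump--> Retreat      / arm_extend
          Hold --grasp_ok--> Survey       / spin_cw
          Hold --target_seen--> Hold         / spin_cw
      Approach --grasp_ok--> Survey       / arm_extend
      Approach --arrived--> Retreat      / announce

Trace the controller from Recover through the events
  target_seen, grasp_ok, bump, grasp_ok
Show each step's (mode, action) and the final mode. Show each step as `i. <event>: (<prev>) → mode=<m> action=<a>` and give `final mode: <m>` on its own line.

final mode: Approach

1. target_seen: (Recover) → mode=Survey action=arm_extend
2. grasp_ok: (Survey) → mode=Retreat action=motors_off
3. bump: (Retreat) → mode=Recover action=motors_on
4. grasp_ok: (Recover) → mode=Approach action=lamp_flash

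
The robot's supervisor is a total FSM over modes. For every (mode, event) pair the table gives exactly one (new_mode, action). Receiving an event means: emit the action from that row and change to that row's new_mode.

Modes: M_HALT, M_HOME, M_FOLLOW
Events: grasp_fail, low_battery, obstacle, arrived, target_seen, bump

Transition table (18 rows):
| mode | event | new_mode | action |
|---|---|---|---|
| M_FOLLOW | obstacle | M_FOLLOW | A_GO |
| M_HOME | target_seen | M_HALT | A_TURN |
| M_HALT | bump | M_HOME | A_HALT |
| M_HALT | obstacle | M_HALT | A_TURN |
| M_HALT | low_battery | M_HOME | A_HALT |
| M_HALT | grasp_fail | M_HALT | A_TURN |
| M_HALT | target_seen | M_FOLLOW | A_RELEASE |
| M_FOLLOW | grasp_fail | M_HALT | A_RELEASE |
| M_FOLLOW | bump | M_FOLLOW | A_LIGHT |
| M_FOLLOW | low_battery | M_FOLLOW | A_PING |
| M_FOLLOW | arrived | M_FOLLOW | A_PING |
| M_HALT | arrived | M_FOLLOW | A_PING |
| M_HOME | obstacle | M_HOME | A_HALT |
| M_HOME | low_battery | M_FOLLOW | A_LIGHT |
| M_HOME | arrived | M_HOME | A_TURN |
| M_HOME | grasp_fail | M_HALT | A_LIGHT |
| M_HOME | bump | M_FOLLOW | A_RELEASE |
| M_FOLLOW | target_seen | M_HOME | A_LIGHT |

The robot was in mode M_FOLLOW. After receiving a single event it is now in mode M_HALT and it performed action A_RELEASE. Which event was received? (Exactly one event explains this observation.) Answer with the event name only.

grasp_fail

try grasp_fail: (M_FOLLOW, grasp_fail) → (M_HALT, A_RELEASE)  ← matches
try low_battery: (M_FOLLOW, low_battery) → (M_FOLLOW, A_PING)
try obstacle: (M_FOLLOW, obstacle) → (M_FOLLOW, A_GO)
try arrived: (M_FOLLOW, arrived) → (M_FOLLOW, A_PING)
try target_seen: (M_FOLLOW, target_seen) → (M_HOME, A_LIGHT)
try bump: (M_FOLLOW, bump) → (M_FOLLOW, A_LIGHT)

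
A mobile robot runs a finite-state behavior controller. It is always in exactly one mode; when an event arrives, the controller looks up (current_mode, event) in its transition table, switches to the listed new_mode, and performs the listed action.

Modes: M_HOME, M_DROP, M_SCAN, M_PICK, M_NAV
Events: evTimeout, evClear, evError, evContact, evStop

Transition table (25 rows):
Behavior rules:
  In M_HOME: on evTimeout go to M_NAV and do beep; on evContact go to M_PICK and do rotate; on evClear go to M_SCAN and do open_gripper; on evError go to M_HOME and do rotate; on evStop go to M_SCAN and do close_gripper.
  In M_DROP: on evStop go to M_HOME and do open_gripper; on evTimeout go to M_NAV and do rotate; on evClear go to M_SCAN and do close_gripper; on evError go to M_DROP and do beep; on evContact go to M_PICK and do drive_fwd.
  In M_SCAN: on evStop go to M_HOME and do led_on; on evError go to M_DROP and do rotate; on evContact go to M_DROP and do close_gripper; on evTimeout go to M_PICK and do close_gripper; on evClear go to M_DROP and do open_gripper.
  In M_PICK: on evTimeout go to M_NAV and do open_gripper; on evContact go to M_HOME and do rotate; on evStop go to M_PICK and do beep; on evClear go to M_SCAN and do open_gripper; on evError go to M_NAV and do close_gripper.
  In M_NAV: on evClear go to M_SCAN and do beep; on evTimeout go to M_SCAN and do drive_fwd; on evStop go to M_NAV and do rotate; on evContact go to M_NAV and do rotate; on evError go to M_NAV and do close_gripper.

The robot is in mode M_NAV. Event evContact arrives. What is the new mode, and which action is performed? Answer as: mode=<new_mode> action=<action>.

current mode = M_NAV; filter table to that mode:
  (M_NAV, evClear) → (M_SCAN, beep)
  (M_NAV, evTimeout) → (M_SCAN, drive_fwd)
  (M_NAV, evStop) → (M_NAV, rotate)
  (M_NAV, evContact) → (M_NAV, rotate)  ← event matches
  (M_NAV, evError) → (M_NAV, close_gripper)
event = evContact selects (M_NAV, rotate)

mode=M_NAV action=rotate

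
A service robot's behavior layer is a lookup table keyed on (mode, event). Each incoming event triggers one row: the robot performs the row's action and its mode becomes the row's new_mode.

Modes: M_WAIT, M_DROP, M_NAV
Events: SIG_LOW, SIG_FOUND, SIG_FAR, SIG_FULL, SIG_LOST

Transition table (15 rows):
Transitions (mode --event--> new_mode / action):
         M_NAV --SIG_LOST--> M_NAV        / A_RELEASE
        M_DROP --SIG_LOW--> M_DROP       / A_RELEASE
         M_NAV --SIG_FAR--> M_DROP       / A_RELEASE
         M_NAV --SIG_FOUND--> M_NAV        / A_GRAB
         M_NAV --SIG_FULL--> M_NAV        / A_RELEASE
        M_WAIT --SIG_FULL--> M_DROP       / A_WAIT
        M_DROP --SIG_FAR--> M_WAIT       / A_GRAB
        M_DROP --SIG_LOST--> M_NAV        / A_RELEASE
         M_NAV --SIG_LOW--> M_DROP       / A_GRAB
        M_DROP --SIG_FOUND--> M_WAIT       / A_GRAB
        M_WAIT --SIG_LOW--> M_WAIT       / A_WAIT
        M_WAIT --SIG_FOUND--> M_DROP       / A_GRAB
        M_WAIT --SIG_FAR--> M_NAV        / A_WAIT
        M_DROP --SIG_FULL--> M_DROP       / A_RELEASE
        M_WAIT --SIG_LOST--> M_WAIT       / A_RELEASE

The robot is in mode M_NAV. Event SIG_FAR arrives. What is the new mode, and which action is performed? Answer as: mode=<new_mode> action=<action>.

current mode = M_NAV; filter table to that mode:
  (M_NAV, SIG_LOST) → (M_NAV, A_RELEASE)
  (M_NAV, SIG_FAR) → (M_DROP, A_RELEASE)  ← event matches
  (M_NAV, SIG_FOUND) → (M_NAV, A_GRAB)
  (M_NAV, SIG_FULL) → (M_NAV, A_RELEASE)
  (M_NAV, SIG_LOW) → (M_DROP, A_GRAB)
event = SIG_FAR selects (M_DROP, A_RELEASE)

mode=M_DROP action=A_RELEASE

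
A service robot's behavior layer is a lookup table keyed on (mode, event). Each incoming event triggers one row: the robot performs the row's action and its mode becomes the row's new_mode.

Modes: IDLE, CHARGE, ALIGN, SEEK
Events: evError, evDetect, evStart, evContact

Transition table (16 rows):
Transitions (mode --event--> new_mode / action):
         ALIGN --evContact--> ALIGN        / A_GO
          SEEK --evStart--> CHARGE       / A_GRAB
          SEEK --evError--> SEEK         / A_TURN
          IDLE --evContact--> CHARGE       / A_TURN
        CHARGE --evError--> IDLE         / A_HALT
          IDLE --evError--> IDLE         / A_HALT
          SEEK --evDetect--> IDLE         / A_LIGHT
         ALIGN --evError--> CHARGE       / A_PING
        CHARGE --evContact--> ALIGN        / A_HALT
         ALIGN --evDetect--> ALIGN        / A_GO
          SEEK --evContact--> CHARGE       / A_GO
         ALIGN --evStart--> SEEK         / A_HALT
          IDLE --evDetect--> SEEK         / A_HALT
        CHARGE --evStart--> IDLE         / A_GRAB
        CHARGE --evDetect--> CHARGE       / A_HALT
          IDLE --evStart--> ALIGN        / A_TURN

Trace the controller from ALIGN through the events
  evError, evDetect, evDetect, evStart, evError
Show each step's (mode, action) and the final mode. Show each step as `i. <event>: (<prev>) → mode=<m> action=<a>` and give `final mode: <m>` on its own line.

final mode: IDLE

1. evError: (ALIGN) → mode=CHARGE action=A_PING
2. evDetect: (CHARGE) → mode=CHARGE action=A_HALT
3. evDetect: (CHARGE) → mode=CHARGE action=A_HALT
4. evStart: (CHARGE) → mode=IDLE action=A_GRAB
5. evError: (IDLE) → mode=IDLE action=A_HALT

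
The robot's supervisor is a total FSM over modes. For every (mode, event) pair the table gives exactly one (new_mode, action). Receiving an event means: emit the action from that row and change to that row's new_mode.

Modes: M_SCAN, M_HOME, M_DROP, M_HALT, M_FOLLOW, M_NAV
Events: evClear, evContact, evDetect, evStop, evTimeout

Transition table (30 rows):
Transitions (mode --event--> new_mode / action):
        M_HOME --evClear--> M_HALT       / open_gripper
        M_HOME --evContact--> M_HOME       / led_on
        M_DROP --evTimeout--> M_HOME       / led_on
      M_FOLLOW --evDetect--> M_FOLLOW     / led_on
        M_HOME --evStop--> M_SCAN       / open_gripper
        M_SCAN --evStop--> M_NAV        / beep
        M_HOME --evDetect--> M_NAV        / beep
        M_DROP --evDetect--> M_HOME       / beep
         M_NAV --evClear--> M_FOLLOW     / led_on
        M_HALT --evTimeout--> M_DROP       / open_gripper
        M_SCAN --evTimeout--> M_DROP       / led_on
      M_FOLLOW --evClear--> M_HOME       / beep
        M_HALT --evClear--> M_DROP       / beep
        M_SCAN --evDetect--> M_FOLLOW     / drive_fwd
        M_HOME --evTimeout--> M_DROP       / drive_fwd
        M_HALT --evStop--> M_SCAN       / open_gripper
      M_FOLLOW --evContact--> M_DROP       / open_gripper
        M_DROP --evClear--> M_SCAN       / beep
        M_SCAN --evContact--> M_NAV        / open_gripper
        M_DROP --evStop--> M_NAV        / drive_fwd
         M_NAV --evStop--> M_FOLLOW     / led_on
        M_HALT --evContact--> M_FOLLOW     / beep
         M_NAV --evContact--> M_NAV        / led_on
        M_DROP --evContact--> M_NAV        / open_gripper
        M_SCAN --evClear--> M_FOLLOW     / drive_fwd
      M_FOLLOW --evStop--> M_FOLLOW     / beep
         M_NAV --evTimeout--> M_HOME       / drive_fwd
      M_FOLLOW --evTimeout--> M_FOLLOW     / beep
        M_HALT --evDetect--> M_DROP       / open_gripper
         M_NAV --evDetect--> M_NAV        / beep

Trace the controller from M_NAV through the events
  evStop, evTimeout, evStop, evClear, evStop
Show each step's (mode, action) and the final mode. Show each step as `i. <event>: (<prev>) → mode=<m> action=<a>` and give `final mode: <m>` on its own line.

final mode: M_SCAN

1. evStop: (M_NAV) → mode=M_FOLLOW action=led_on
2. evTimeout: (M_FOLLOW) → mode=M_FOLLOW action=beep
3. evStop: (M_FOLLOW) → mode=M_FOLLOW action=beep
4. evClear: (M_FOLLOW) → mode=M_HOME action=beep
5. evStop: (M_HOME) → mode=M_SCAN action=open_gripper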